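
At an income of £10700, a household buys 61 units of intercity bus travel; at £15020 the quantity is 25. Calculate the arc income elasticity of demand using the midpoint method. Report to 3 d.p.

ΔQ = 25 − 61 = -36; midpoint Q̄ = (61 + 25)/2 = 43.
ΔI = 15020 − 10700 = 4320; midpoint Ī = (10700 + 15020)/2 = 12860.
η = (ΔQ/Q̄) ÷ (ΔI/Ī) = (-36/43) ÷ (4320/12860) = -2.492.

-2.492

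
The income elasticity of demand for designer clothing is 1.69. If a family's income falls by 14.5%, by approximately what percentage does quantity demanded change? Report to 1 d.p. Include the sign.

%ΔQ ≈ η × %ΔI = 1.69 × (-14.5%) = -24.5%.

-24.5%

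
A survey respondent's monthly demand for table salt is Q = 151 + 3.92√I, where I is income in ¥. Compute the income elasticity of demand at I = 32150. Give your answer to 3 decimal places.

0.412

At I = 32150: Q = 853.873.
dQ/dI = 3.92/(2√I) = 0.0109311 at this income.
η = (dQ/dI)·(I/Q) = 0.0109311 × (32150/853.873) = 0.412.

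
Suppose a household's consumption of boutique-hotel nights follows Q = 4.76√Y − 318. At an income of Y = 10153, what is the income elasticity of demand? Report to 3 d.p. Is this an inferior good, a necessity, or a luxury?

1.484 (luxury)

At Y = 10153: Q = 161.628.
dQ/dY = 4.76/(2√Y) = 0.02362 at this income.
η = (dQ/dY)·(Y/Q) = 0.02362 × (10153/161.628) = 1.484.
Since η > 1, the good is a luxury.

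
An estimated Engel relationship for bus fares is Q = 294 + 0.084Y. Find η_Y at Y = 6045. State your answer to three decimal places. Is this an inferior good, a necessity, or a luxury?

0.633 (necessity)

At Y = 6045: Q = 801.780.
dQ/dY = 0.084.
η = (dQ/dY)·(Y/Q) = 0.084 × (6045/801.780) = 0.633.
Since 0 < η < 1, the good is a necessity.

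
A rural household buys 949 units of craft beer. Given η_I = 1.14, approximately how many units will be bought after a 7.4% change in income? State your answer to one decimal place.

%ΔQ ≈ η × %ΔI = 1.14 × 7.4% = 8.436%.
New Q ≈ 949 × (1 + 0.08436) = 1029.1.

1029.1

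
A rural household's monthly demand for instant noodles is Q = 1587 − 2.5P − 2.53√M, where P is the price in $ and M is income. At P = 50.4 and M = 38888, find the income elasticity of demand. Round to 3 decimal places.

At P = 50.4, M = 38888: Q = 962.083.
Holding P constant, ∂Q/∂M = -2.53/(2√M) = -0.00641479.
η_M = (∂Q/∂M)·(M/Q) = -0.00641479 × (38888/962.083) = -0.259.

-0.259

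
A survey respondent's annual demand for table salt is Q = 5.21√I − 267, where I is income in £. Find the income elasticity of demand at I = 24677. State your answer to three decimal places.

0.742

At I = 24677: Q = 551.434.
dQ/dI = 5.21/(2√I) = 0.0165829 at this income.
η = (dQ/dI)·(I/Q) = 0.0165829 × (24677/551.434) = 0.742.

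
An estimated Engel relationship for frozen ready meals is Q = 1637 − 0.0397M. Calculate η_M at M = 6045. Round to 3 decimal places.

At M = 6045: Q = 1397.014.
dQ/dM = −0.0397.
η = (dQ/dM)·(M/Q) = -0.0397 × (6045/1397.014) = -0.172.

-0.172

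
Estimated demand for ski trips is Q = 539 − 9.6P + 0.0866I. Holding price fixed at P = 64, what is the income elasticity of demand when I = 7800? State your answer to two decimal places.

1.13

At P = 64, I = 7800: Q = 600.080.
Holding P constant, ∂Q/∂I = 0.0866.
η_I = (∂Q/∂I)·(I/Q) = 0.0866 × (7800/600.080) = 1.13.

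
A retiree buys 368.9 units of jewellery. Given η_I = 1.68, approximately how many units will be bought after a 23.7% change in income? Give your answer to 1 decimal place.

%ΔQ ≈ η × %ΔI = 1.68 × 23.7% = 39.816%.
New Q ≈ 368.9 × (1 + 0.39816) = 515.8.

515.8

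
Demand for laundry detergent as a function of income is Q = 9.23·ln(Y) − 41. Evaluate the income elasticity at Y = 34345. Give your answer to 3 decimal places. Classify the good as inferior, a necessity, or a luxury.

At Y = 34345: Q = 55.400.
dQ/dY = 9.23/Y = 0.000268744 at this income.
η = (dQ/dY)·(Y/Q) = 0.000268744 × (34345/55.400) = 0.167.
Since 0 < η < 1, the good is a necessity.

0.167 (necessity)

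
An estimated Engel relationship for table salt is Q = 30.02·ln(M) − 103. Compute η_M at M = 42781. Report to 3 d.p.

0.138

At M = 42781: Q = 217.129.
dQ/dM = 30.02/M = 0.000701713 at this income.
η = (dQ/dM)·(M/Q) = 0.000701713 × (42781/217.129) = 0.138.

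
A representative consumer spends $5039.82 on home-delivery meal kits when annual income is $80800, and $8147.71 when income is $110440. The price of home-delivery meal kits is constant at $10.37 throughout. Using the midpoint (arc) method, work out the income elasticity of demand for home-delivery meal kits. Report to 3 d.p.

1.521

With a constant price, Q₁ = 5039.82/10.37 = 486.000 and Q₂ = 8147.71/10.37 = 785.700 (equivalently, work directly with expenditure since P cancels).
Midpoint %ΔQ = (8147.71 − 5039.82)/6593.77 = 0.47134; midpoint %ΔI = (110440 − 80800)/95620 = 0.30998.
η = 0.47134 / 0.30998 = 1.521.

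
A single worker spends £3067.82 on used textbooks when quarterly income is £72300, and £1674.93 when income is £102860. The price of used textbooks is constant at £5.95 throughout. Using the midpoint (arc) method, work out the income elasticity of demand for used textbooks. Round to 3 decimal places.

-1.683

With a constant price, Q₁ = 3067.82/5.95 = 515.600 and Q₂ = 1674.93/5.95 = 281.501 (equivalently, work directly with expenditure since P cancels).
Midpoint %ΔQ = (1674.93 − 3067.82)/2371.38 = -0.58738; midpoint %ΔI = (102860 − 72300)/87580 = 0.34894.
η = -0.58738 / 0.34894 = -1.683.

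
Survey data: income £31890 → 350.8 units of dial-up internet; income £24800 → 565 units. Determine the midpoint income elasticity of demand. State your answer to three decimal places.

ΔQ = 565 − 350.8 = 214.2; midpoint Q̄ = (350.8 + 565)/2 = 457.9.
ΔI = 24800 − 31890 = -7090; midpoint Ī = (31890 + 24800)/2 = 28345.
η = (ΔQ/Q̄) ÷ (ΔI/Ī) = (214.2/457.9) ÷ (-7090/28345) = -1.870.

-1.870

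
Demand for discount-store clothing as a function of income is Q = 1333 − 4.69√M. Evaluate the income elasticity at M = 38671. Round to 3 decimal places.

At M = 38671: Q = 410.714.
dQ/dM = -4.69/(2√M) = -0.0119248 at this income.
η = (dQ/dM)·(M/Q) = -0.0119248 × (38671/410.714) = -1.123.

-1.123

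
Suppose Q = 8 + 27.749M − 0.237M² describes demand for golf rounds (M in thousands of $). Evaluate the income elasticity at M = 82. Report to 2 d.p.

-1.32

At M = 82: Q = 689.8300.
dQ/dM = 27.749 − 0.474M = -11.11900.
η = (dQ/dM)·(M/Q) = -11.11900 × (82/689.8300) = -1.32.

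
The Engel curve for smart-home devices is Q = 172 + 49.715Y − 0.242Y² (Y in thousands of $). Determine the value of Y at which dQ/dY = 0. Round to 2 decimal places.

dQ/dY = 49.715 − 0.484Y.
The good is inferior where dQ/dY < 0. Setting dQ/dY = 0 gives Y = 49.715 / 0.484 = 102.72.

102.72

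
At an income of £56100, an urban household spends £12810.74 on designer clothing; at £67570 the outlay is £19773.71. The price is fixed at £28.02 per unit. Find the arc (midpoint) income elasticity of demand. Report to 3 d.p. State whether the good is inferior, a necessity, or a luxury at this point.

With a constant price, Q₁ = 12810.74/28.02 = 457.200 and Q₂ = 19773.71/28.02 = 705.700 (equivalently, work directly with expenditure since P cancels).
Midpoint %ΔQ = (19773.71 − 12810.74)/16292.22 = 0.42738; midpoint %ΔI = (67570 − 56100)/61835 = 0.18549.
η = 0.42738 / 0.18549 = 2.304.
η > 1 ⇒ luxury.

2.304 (luxury)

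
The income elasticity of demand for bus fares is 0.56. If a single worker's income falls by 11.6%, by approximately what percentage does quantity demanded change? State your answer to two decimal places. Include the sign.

-6.50%

%ΔQ ≈ η × %ΔI = 0.56 × (-11.6%) = -6.50%.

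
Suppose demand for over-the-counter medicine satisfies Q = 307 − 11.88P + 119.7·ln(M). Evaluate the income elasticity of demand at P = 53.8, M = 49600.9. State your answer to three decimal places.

0.124

At P = 53.8, M = 49600.9: Q = 962.024.
Holding P constant, ∂Q/∂M = 119.7/M = 0.00241326.
η_M = (∂Q/∂M)·(M/Q) = 0.00241326 × (49600.9/962.024) = 0.124.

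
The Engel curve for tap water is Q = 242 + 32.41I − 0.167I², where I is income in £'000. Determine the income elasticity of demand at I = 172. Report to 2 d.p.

-4.92

At I = 172: Q = 875.9920.
dQ/dI = 32.41 − 0.334I = -25.03800.
η = (dQ/dI)·(I/Q) = -25.03800 × (172/875.9920) = -4.92.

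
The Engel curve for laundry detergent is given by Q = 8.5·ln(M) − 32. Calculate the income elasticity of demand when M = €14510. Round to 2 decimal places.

At M = 14510: Q = 49.452.
dQ/dM = 8.5/M = 0.000585803 at this income.
η = (dQ/dM)·(M/Q) = 0.000585803 × (14510/49.452) = 0.17.

0.17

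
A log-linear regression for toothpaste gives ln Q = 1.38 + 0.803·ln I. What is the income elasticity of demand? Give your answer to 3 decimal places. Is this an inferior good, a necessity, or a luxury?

In a log-linear demand, the coefficient on ln I is the income elasticity.
So η = 0.803.
0 < η < 1 ⇒ necessity.

0.803 (necessity)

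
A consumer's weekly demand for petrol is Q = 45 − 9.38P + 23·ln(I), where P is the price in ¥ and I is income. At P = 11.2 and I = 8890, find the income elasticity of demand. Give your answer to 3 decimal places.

0.154

At P = 11.2, I = 8890: Q = 149.076.
Holding P constant, ∂Q/∂I = 23/I = 0.00258718.
η_I = (∂Q/∂I)·(I/Q) = 0.00258718 × (8890/149.076) = 0.154.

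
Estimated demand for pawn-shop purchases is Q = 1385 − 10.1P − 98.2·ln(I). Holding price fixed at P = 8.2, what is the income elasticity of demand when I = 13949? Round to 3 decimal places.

At P = 8.2, I = 13949: Q = 365.041.
Holding P constant, ∂Q/∂I = -98.2/I = -0.00703993.
η_I = (∂Q/∂I)·(I/Q) = -0.00703993 × (13949/365.041) = -0.269.

-0.269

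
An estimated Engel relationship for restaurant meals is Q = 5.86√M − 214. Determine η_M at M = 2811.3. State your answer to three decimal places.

1.606

At M = 2811.3: Q = 96.707.
dQ/dM = 5.86/(2√M) = 0.0552604 at this income.
η = (dQ/dM)·(M/Q) = 0.0552604 × (2811.3/96.707) = 1.606.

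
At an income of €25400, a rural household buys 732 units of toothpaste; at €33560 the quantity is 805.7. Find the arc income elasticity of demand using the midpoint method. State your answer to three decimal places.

ΔQ = 805.7 − 732 = 73.7; midpoint Q̄ = (732 + 805.7)/2 = 768.85.
ΔI = 33560 − 25400 = 8160; midpoint Ī = (25400 + 33560)/2 = 29480.
η = (ΔQ/Q̄) ÷ (ΔI/Ī) = (73.7/768.85) ÷ (8160/29480) = 0.346.

0.346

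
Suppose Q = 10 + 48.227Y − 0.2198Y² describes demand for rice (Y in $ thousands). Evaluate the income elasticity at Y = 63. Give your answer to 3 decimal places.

0.594

At Y = 63: Q = 2175.9148.
dQ/dY = 48.227 − 0.4396Y = 20.53220.
η = (dQ/dY)·(Y/Q) = 20.53220 × (63/2175.9148) = 0.594.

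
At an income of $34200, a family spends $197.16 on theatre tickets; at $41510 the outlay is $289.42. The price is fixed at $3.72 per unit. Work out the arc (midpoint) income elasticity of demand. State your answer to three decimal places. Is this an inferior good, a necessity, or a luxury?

1.964 (luxury)

With a constant price, Q₁ = 197.16/3.72 = 53.000 and Q₂ = 289.42/3.72 = 77.801 (equivalently, work directly with expenditure since P cancels).
Midpoint %ΔQ = (289.42 − 197.16)/243.29 = 0.37922; midpoint %ΔI = (41510 − 34200)/37855 = 0.19311.
η = 0.37922 / 0.19311 = 1.964.
η > 1 ⇒ luxury.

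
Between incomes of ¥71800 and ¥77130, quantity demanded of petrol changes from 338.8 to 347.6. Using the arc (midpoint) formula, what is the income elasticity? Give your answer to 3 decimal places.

0.358

ΔQ = 347.6 − 338.8 = 8.8; midpoint Q̄ = (338.8 + 347.6)/2 = 343.2.
ΔI = 77130 − 71800 = 5330; midpoint Ī = (71800 + 77130)/2 = 74465.
η = (ΔQ/Q̄) ÷ (ΔI/Ī) = (8.8/343.2) ÷ (5330/74465) = 0.358.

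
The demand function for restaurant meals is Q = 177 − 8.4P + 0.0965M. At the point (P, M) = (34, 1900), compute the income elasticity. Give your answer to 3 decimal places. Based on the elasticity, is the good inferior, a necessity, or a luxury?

At P = 34, M = 1900: Q = 74.750.
Holding P constant, ∂Q/∂M = 0.0965.
η_M = (∂Q/∂M)·(M/Q) = 0.0965 × (1900/74.750) = 2.453.
Since η > 1, this is a luxury.

2.453 (luxury)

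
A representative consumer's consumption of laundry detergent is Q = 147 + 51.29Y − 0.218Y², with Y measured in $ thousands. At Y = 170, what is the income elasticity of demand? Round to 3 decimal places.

At Y = 170: Q = 2566.1000.
dQ/dY = 51.29 − 0.436Y = -22.83000.
η = (dQ/dY)·(Y/Q) = -22.83000 × (170/2566.1000) = -1.512.

-1.512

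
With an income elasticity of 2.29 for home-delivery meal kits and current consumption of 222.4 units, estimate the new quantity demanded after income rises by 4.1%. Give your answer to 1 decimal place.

%ΔQ ≈ η × %ΔI = 2.29 × 4.1% = 9.389%.
New Q ≈ 222.4 × (1 + 0.09389) = 243.3.

243.3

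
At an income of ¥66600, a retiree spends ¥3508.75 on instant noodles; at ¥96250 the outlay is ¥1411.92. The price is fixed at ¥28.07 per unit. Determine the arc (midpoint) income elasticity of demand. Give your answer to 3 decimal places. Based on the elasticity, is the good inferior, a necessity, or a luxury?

-2.340 (inferior good)

With a constant price, Q₁ = 3508.75/28.07 = 125.000 and Q₂ = 1411.92/28.07 = 50.300 (equivalently, work directly with expenditure since P cancels).
Midpoint %ΔQ = (1411.92 − 3508.75)/2460.34 = -0.85225; midpoint %ΔI = (96250 − 66600)/81425 = 0.36414.
η = -0.85225 / 0.36414 = -2.340.
η < 0 ⇒ inferior good.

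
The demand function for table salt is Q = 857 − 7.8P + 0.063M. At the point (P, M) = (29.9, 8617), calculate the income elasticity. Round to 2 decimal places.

0.47

At P = 29.9, M = 8617: Q = 1166.651.
Holding P constant, ∂Q/∂M = 0.063.
η_M = (∂Q/∂M)·(M/Q) = 0.063 × (8617/1166.651) = 0.47.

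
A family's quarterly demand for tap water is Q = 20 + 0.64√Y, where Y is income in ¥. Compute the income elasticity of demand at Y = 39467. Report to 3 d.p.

0.432

At Y = 39467: Q = 147.144.
dQ/dY = 0.64/(2√Y) = 0.00161077 at this income.
η = (dQ/dY)·(Y/Q) = 0.00161077 × (39467/147.144) = 0.432.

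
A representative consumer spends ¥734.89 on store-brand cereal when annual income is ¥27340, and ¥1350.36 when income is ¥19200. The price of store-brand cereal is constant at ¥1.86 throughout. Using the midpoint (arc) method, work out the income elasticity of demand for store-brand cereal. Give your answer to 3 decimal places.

-1.688

With a constant price, Q₁ = 734.89/1.86 = 395.102 and Q₂ = 1350.36/1.86 = 726.000 (equivalently, work directly with expenditure since P cancels).
Midpoint %ΔQ = (1350.36 − 734.89)/1042.63 = 0.59031; midpoint %ΔI = (19200 − 27340)/23270 = -0.34981.
η = 0.59031 / -0.34981 = -1.688.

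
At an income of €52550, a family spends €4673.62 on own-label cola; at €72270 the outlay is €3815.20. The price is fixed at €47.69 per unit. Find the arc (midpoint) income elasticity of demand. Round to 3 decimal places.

-0.640

With a constant price, Q₁ = 4673.62/47.69 = 98.000 and Q₂ = 3815.20/47.69 = 80.000 (equivalently, work directly with expenditure since P cancels).
Midpoint %ΔQ = (3815.20 − 4673.62)/4244.41 = -0.20225; midpoint %ΔI = (72270 − 52550)/62410 = 0.31598.
η = -0.20225 / 0.31598 = -0.640.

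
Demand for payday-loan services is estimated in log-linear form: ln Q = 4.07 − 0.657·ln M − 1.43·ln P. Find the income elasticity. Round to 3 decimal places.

In a log-linear demand, the coefficient on ln M is the income elasticity.
So η = -0.657.

-0.657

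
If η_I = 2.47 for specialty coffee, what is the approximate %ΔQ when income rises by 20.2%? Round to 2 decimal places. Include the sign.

%ΔQ ≈ η × %ΔI = 2.47 × 20.2% = 49.89%.

49.89%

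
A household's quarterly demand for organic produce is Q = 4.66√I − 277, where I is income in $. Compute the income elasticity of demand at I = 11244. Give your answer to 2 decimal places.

At I = 11244: Q = 217.136.
dQ/dI = 4.66/(2√I) = 0.0219733 at this income.
η = (dQ/dI)·(I/Q) = 0.0219733 × (11244/217.136) = 1.14.

1.14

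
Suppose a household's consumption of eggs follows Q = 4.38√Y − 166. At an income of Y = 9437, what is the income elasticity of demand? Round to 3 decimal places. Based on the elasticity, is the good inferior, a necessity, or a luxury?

At Y = 9437: Q = 259.492.
dQ/dY = 4.38/(2√Y) = 0.0225438 at this income.
η = (dQ/dY)·(Y/Q) = 0.0225438 × (9437/259.492) = 0.820.
Since 0 < η < 1, the good is a necessity.

0.820 (necessity)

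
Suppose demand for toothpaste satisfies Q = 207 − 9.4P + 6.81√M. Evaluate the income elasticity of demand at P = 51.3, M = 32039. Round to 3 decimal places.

At P = 51.3, M = 32039: Q = 943.732.
Holding P constant, ∂Q/∂M = 6.81/(2√M) = 0.0190229.
η_M = (∂Q/∂M)·(M/Q) = 0.0190229 × (32039/943.732) = 0.646.

0.646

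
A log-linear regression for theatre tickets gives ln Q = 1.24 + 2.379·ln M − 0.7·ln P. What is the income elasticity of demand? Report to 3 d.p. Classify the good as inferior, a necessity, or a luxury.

2.379 (luxury)

In a log-linear demand, the coefficient on ln M is the income elasticity.
So η = 2.379.
η > 1 ⇒ luxury.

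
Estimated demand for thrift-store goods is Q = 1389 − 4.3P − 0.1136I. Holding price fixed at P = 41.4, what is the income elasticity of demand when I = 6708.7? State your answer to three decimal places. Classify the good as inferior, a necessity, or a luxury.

At P = 41.4, I = 6708.7: Q = 448.872.
Holding P constant, ∂Q/∂I = −0.1136.
η_I = (∂Q/∂I)·(I/Q) = -0.1136 × (6708.7/448.872) = -1.698.
Since η < 0, this is an inferior good.

-1.698 (inferior good)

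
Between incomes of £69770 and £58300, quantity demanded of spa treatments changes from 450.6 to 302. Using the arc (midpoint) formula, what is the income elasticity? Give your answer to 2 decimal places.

2.20

ΔQ = 302 − 450.6 = -148.6; midpoint Q̄ = (450.6 + 302)/2 = 376.3.
ΔI = 58300 − 69770 = -11470; midpoint Ī = (69770 + 58300)/2 = 64035.
η = (ΔQ/Q̄) ÷ (ΔI/Ī) = (-148.6/376.3) ÷ (-11470/64035) = 2.20.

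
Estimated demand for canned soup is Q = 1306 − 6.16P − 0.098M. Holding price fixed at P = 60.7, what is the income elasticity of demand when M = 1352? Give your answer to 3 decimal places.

-0.166

At P = 60.7, M = 1352: Q = 799.592.
Holding P constant, ∂Q/∂M = −0.098.
η_M = (∂Q/∂M)·(M/Q) = -0.098 × (1352/799.592) = -0.166.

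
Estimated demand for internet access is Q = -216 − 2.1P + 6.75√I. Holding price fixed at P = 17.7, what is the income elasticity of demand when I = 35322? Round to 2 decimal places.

At P = 17.7, I = 35322: Q = 1015.435.
Holding P constant, ∂Q/∂I = 6.75/(2√I) = 0.0179577.
η_I = (∂Q/∂I)·(I/Q) = 0.0179577 × (35322/1015.435) = 0.62.

0.62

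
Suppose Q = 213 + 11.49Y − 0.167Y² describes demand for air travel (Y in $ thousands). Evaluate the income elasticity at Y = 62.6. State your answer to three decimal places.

-2.122

At Y = 62.6: Q = 277.8411.
dQ/dY = 11.49 − 0.334Y = -9.41840.
η = (dQ/dY)·(Y/Q) = -9.41840 × (62.6/277.8411) = -2.122.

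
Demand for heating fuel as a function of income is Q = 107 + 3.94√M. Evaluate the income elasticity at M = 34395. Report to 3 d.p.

At M = 34395: Q = 837.708.
dQ/dM = 3.94/(2√M) = 0.0106223 at this income.
η = (dQ/dM)·(M/Q) = 0.0106223 × (34395/837.708) = 0.436.

0.436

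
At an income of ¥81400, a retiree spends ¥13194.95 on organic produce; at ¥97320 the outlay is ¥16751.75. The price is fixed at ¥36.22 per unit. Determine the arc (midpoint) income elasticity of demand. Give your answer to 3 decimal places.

With a constant price, Q₁ = 13194.95/36.22 = 364.300 and Q₂ = 16751.75/36.22 = 462.500 (equivalently, work directly with expenditure since P cancels).
Midpoint %ΔQ = (16751.75 − 13194.95)/14973.35 = 0.23754; midpoint %ΔI = (97320 − 81400)/89360 = 0.17816.
η = 0.23754 / 0.17816 = 1.333.

1.333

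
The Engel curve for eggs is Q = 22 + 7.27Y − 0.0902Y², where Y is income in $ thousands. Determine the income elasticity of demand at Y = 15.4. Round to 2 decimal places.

0.61

At Y = 15.4: Q = 112.5662.
dQ/dY = 7.27 − 0.1804Y = 4.49184.
η = (dQ/dY)·(Y/Q) = 4.49184 × (15.4/112.5662) = 0.61.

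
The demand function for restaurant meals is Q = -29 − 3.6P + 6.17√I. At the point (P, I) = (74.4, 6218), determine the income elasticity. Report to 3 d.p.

At P = 74.4, I = 6218: Q = 189.691.
Holding P constant, ∂Q/∂I = 6.17/(2√I) = 0.0391228.
η_I = (∂Q/∂I)·(I/Q) = 0.0391228 × (6218/189.691) = 1.282.

1.282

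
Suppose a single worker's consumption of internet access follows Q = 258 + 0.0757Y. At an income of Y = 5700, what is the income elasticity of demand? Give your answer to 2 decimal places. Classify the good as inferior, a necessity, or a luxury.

At Y = 5700: Q = 689.490.
dQ/dY = 0.0757.
η = (dQ/dY)·(Y/Q) = 0.0757 × (5700/689.490) = 0.63.
Since 0 < η < 1, the good is a necessity.

0.63 (necessity)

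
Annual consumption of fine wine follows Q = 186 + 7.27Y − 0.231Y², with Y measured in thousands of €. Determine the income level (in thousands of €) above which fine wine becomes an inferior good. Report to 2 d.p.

dQ/dY = 7.27 − 0.462Y.
The good is inferior where dQ/dY < 0. Setting dQ/dY = 0 gives Y = 7.27 / 0.462 = 15.74.

15.74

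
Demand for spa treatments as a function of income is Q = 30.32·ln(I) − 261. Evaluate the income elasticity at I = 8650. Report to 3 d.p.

At I = 8650: Q = 13.860.
dQ/dI = 30.32/I = 0.0035052 at this income.
η = (dQ/dI)·(I/Q) = 0.0035052 × (8650/13.860) = 2.188.

2.188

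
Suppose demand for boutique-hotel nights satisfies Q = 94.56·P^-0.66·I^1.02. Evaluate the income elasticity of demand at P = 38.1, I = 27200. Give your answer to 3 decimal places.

For a multiplicative demand Q = A·P^α·I^β, the income elasticity is β everywhere.
Here β = 1.02, so η = 1.020.

1.020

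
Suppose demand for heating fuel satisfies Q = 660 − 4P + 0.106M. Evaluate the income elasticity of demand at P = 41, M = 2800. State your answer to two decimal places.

At P = 41, M = 2800: Q = 792.800.
Holding P constant, ∂Q/∂M = 0.106.
η_M = (∂Q/∂M)·(M/Q) = 0.106 × (2800/792.800) = 0.37.

0.37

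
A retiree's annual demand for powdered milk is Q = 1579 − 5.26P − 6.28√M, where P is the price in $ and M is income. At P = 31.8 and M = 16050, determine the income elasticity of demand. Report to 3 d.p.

At P = 31.8, M = 16050: Q = 616.128.
Holding P constant, ∂Q/∂M = -6.28/(2√M) = -0.0247852.
η_M = (∂Q/∂M)·(M/Q) = -0.0247852 × (16050/616.128) = -0.646.

-0.646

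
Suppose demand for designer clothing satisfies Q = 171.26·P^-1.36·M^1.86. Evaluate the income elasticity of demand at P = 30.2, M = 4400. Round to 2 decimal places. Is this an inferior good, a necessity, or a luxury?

For a multiplicative demand Q = A·P^α·M^β, the income elasticity is β everywhere.
Here β = 1.86, so η = 1.86.
Since η > 1, this is a luxury.

1.86 (luxury)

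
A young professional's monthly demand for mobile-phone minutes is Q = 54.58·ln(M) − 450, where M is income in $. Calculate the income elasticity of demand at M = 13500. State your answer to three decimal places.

0.790

At M = 13500: Q = 69.080.
dQ/dM = 54.58/M = 0.00404296 at this income.
η = (dQ/dM)·(M/Q) = 0.00404296 × (13500/69.080) = 0.790.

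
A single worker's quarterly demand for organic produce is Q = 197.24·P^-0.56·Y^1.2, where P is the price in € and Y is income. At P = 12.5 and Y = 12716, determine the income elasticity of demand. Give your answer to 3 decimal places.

For a multiplicative demand Q = A·P^α·Y^β, the income elasticity is β everywhere.
Here β = 1.2, so η = 1.200.

1.200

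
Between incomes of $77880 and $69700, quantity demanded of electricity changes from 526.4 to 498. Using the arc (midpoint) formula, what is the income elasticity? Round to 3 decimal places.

ΔQ = 498 − 526.4 = -28.4; midpoint Q̄ = (526.4 + 498)/2 = 512.2.
ΔI = 69700 − 77880 = -8180; midpoint Ī = (77880 + 69700)/2 = 73790.
η = (ΔQ/Q̄) ÷ (ΔI/Ī) = (-28.4/512.2) ÷ (-8180/73790) = 0.500.

0.500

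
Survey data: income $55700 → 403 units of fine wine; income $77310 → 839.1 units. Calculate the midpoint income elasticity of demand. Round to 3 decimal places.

2.161

ΔQ = 839.1 − 403 = 436.1; midpoint Q̄ = (403 + 839.1)/2 = 621.05.
ΔI = 77310 − 55700 = 21610; midpoint Ī = (55700 + 77310)/2 = 66505.
η = (ΔQ/Q̄) ÷ (ΔI/Ī) = (436.1/621.05) ÷ (21610/66505) = 2.161.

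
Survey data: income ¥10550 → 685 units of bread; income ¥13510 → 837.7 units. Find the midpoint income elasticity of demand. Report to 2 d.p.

0.82

ΔQ = 837.7 − 685 = 152.7; midpoint Q̄ = (685 + 837.7)/2 = 761.35.
ΔI = 13510 − 10550 = 2960; midpoint Ī = (10550 + 13510)/2 = 12030.
η = (ΔQ/Q̄) ÷ (ΔI/Ī) = (152.7/761.35) ÷ (2960/12030) = 0.82.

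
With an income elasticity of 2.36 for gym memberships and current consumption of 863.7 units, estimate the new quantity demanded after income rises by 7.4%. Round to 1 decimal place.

1014.5

%ΔQ ≈ η × %ΔI = 2.36 × 7.4% = 17.464%.
New Q ≈ 863.7 × (1 + 0.17464) = 1014.5.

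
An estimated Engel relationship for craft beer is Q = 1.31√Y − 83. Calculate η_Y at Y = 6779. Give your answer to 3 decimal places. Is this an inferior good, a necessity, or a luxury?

2.169 (luxury)

At Y = 6779: Q = 24.858.
dQ/dY = 1.31/(2√Y) = 0.00795534 at this income.
η = (dQ/dY)·(Y/Q) = 0.00795534 × (6779/24.858) = 2.169.
Since η > 1, the good is a luxury.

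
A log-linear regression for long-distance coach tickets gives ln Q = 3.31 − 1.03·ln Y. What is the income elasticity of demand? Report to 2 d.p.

-1.03

In a log-linear demand, the coefficient on ln Y is the income elasticity.
So η = -1.03.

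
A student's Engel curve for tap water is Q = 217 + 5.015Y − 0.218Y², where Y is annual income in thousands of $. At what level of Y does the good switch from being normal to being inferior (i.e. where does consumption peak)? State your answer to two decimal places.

dQ/dY = 5.015 − 0.436Y.
The good is inferior where dQ/dY < 0. Setting dQ/dY = 0 gives Y = 5.015 / 0.436 = 11.50.

11.50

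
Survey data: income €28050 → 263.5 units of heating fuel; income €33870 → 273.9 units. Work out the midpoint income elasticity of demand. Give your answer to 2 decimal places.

ΔQ = 273.9 − 263.5 = 10.4; midpoint Q̄ = (263.5 + 273.9)/2 = 268.7.
ΔI = 33870 − 28050 = 5820; midpoint Ī = (28050 + 33870)/2 = 30960.
η = (ΔQ/Q̄) ÷ (ΔI/Ī) = (10.4/268.7) ÷ (5820/30960) = 0.21.

0.21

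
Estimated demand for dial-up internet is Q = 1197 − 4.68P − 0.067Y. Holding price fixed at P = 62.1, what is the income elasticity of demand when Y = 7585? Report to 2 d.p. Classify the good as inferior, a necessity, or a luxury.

At P = 62.1, Y = 7585: Q = 398.177.
Holding P constant, ∂Q/∂Y = −0.067.
η_Y = (∂Q/∂Y)·(Y/Q) = -0.067 × (7585/398.177) = -1.28.
Since η < 0, this is an inferior good.

-1.28 (inferior good)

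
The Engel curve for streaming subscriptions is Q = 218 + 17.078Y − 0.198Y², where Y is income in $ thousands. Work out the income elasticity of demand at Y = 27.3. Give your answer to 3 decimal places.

0.319

At Y = 27.3: Q = 536.6620.
dQ/dY = 17.078 − 0.396Y = 6.26720.
η = (dQ/dY)·(Y/Q) = 6.26720 × (27.3/536.6620) = 0.319.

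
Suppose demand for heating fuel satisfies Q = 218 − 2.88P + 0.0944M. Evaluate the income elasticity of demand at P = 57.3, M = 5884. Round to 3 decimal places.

0.913

At P = 57.3, M = 5884: Q = 608.426.
Holding P constant, ∂Q/∂M = 0.0944.
η_M = (∂Q/∂M)·(M/Q) = 0.0944 × (5884/608.426) = 0.913.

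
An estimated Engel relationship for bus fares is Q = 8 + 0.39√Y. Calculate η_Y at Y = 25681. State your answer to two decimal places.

0.44

At Y = 25681: Q = 70.499.
dQ/dY = 0.39/(2√Y) = 0.00121683 at this income.
η = (dQ/dY)·(Y/Q) = 0.00121683 × (25681/70.499) = 0.44.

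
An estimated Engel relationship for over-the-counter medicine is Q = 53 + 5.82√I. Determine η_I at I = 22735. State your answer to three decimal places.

0.472

At I = 22735: Q = 930.547.
dQ/dI = 5.82/(2√I) = 0.0192995 at this income.
η = (dQ/dI)·(I/Q) = 0.0192995 × (22735/930.547) = 0.472.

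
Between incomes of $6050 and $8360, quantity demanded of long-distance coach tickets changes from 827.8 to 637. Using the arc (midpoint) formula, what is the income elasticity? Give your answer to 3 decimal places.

ΔQ = 637 − 827.8 = -190.8; midpoint Q̄ = (827.8 + 637)/2 = 732.4.
ΔI = 8360 − 6050 = 2310; midpoint Ī = (6050 + 8360)/2 = 7205.
η = (ΔQ/Q̄) ÷ (ΔI/Ī) = (-190.8/732.4) ÷ (2310/7205) = -0.813.

-0.813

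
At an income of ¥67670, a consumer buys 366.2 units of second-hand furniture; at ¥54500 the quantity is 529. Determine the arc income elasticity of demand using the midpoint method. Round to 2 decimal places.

ΔQ = 529 − 366.2 = 162.8; midpoint Q̄ = (366.2 + 529)/2 = 447.6.
ΔI = 54500 − 67670 = -13170; midpoint Ī = (67670 + 54500)/2 = 61085.
η = (ΔQ/Q̄) ÷ (ΔI/Ī) = (162.8/447.6) ÷ (-13170/61085) = -1.69.

-1.69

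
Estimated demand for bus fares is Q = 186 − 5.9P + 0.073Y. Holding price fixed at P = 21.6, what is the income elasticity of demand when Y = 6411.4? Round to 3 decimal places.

At P = 21.6, Y = 6411.4: Q = 526.592.
Holding P constant, ∂Q/∂Y = 0.073.
η_Y = (∂Q/∂Y)·(Y/Q) = 0.073 × (6411.4/526.592) = 0.889.

0.889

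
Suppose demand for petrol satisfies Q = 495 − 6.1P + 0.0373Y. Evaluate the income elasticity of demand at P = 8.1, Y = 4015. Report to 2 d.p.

At P = 8.1, Y = 4015: Q = 595.350.
Holding P constant, ∂Q/∂Y = 0.0373.
η_Y = (∂Q/∂Y)·(Y/Q) = 0.0373 × (4015/595.350) = 0.25.

0.25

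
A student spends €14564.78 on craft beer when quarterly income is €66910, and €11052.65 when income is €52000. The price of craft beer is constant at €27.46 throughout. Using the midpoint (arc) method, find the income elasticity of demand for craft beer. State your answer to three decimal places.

1.093

With a constant price, Q₁ = 14564.78/27.46 = 530.400 and Q₂ = 11052.65/27.46 = 402.500 (equivalently, work directly with expenditure since P cancels).
Midpoint %ΔQ = (11052.65 − 14564.78)/12808.72 = -0.27420; midpoint %ΔI = (52000 − 66910)/59455 = -0.25078.
η = -0.27420 / -0.25078 = 1.093.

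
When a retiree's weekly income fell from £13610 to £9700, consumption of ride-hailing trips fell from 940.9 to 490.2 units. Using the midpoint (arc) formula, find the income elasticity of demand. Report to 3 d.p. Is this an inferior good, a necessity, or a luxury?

1.878 (luxury)

ΔQ = 490.2 − 940.9 = -450.7; midpoint Q̄ = (940.9 + 490.2)/2 = 715.55.
ΔI = 9700 − 13610 = -3910; midpoint Ī = (13610 + 9700)/2 = 11655.
η = (ΔQ/Q̄) ÷ (ΔI/Ī) = (-450.7/715.55) ÷ (-3910/11655) = 1.878.
η > 1 ⇒ luxury.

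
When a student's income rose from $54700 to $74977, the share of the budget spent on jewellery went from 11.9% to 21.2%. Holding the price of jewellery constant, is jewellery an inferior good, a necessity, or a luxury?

luxury

The budget share rises as income rises, so η > 1.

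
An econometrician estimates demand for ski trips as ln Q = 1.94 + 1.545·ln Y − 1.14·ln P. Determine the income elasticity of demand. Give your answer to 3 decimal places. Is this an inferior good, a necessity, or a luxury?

1.545 (luxury)

In a log-linear demand, the coefficient on ln Y is the income elasticity.
So η = 1.545.
η > 1 ⇒ luxury.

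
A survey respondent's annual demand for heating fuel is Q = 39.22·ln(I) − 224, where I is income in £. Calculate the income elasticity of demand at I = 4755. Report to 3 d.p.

0.363

At I = 4755: Q = 108.074.
dQ/dI = 39.22/I = 0.00824816 at this income.
η = (dQ/dI)·(I/Q) = 0.00824816 × (4755/108.074) = 0.363.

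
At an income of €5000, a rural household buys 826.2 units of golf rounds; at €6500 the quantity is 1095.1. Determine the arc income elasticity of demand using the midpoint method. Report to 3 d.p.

1.073

ΔQ = 1095.1 − 826.2 = 268.9; midpoint Q̄ = (826.2 + 1095.1)/2 = 960.65.
ΔI = 6500 − 5000 = 1500; midpoint Ī = (5000 + 6500)/2 = 5750.
η = (ΔQ/Q̄) ÷ (ΔI/Ī) = (268.9/960.65) ÷ (1500/5750) = 1.073.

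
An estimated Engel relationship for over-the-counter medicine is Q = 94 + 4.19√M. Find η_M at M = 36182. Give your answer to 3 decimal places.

0.447

At M = 36182: Q = 891.004.
dQ/dM = 4.19/(2√M) = 0.0110138 at this income.
η = (dQ/dM)·(M/Q) = 0.0110138 × (36182/891.004) = 0.447.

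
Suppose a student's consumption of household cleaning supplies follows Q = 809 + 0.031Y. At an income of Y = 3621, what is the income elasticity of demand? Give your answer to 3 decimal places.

At Y = 3621: Q = 921.251.
dQ/dY = 0.031.
η = (dQ/dY)·(Y/Q) = 0.031 × (3621/921.251) = 0.122.

0.122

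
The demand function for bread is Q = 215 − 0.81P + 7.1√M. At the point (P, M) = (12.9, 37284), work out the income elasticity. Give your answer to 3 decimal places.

At P = 12.9, M = 37284: Q = 1575.495.
Holding P constant, ∂Q/∂M = 7.1/(2√M) = 0.0183851.
η_M = (∂Q/∂M)·(M/Q) = 0.0183851 × (37284/1575.495) = 0.435.

0.435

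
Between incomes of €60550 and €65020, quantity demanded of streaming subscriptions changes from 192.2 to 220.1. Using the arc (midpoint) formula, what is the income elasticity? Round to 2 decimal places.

1.90

ΔQ = 220.1 − 192.2 = 27.9; midpoint Q̄ = (192.2 + 220.1)/2 = 206.15.
ΔI = 65020 − 60550 = 4470; midpoint Ī = (60550 + 65020)/2 = 62785.
η = (ΔQ/Q̄) ÷ (ΔI/Ī) = (27.9/206.15) ÷ (4470/62785) = 1.90.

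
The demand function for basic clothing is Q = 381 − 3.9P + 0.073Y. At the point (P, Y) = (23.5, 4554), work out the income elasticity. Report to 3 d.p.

0.535

At P = 23.5, Y = 4554: Q = 621.792.
Holding P constant, ∂Q/∂Y = 0.073.
η_Y = (∂Q/∂Y)·(Y/Q) = 0.073 × (4554/621.792) = 0.535.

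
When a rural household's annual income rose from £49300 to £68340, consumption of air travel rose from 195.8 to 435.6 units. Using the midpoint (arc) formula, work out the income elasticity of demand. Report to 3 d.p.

ΔQ = 435.6 − 195.8 = 239.8; midpoint Q̄ = (195.8 + 435.6)/2 = 315.7.
ΔI = 68340 − 49300 = 19040; midpoint Ī = (49300 + 68340)/2 = 58820.
η = (ΔQ/Q̄) ÷ (ΔI/Ī) = (239.8/315.7) ÷ (19040/58820) = 2.347.

2.347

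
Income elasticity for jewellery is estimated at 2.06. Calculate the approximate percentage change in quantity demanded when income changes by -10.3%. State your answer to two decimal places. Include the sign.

-21.22%

%ΔQ ≈ η × %ΔI = 2.06 × (-10.3%) = -21.22%.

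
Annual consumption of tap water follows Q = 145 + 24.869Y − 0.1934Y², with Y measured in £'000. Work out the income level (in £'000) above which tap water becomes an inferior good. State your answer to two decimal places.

64.29

dQ/dY = 24.869 − 0.3868Y.
The good is inferior where dQ/dY < 0. Setting dQ/dY = 0 gives Y = 24.869 / 0.3868 = 64.29.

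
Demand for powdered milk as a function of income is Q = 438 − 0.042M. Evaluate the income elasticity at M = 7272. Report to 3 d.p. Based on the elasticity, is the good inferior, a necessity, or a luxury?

At M = 7272: Q = 132.576.
dQ/dM = −0.042.
η = (dQ/dM)·(M/Q) = -0.042 × (7272/132.576) = -2.304.
Since η < 0, the good is an inferior good.

-2.304 (inferior good)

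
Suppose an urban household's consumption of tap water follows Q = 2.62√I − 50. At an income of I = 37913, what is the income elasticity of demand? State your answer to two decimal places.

At I = 37913: Q = 460.147.
dQ/dI = 2.62/(2√I) = 0.00672786 at this income.
η = (dQ/dI)·(I/Q) = 0.00672786 × (37913/460.147) = 0.55.

0.55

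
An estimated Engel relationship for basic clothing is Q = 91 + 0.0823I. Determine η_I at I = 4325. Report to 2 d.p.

0.80

At I = 4325: Q = 446.948.
dQ/dI = 0.0823.
η = (dQ/dI)·(I/Q) = 0.0823 × (4325/446.948) = 0.80.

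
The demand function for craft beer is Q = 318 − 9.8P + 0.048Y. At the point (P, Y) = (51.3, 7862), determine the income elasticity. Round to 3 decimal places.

At P = 51.3, Y = 7862: Q = 192.636.
Holding P constant, ∂Q/∂Y = 0.048.
η_Y = (∂Q/∂Y)·(Y/Q) = 0.048 × (7862/192.636) = 1.959.

1.959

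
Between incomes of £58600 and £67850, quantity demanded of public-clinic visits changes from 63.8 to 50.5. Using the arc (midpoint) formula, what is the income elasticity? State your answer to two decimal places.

-1.59

ΔQ = 50.5 − 63.8 = -13.3; midpoint Q̄ = (63.8 + 50.5)/2 = 57.15.
ΔI = 67850 − 58600 = 9250; midpoint Ī = (58600 + 67850)/2 = 63225.
η = (ΔQ/Q̄) ÷ (ΔI/Ī) = (-13.3/57.15) ÷ (9250/63225) = -1.59.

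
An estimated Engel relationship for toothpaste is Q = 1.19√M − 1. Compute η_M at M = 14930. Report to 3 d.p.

At M = 14930: Q = 144.404.
dQ/dM = 1.19/(2√M) = 0.00486953 at this income.
η = (dQ/dM)·(M/Q) = 0.00486953 × (14930/144.404) = 0.503.

0.503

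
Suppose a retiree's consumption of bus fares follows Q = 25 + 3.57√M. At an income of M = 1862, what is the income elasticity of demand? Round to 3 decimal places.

At M = 1862: Q = 179.049.
dQ/dM = 3.57/(2√M) = 0.0413665 at this income.
η = (dQ/dM)·(M/Q) = 0.0413665 × (1862/179.049) = 0.430.

0.430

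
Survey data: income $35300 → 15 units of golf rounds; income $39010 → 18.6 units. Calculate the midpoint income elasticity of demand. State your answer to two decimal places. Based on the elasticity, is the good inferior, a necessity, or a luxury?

2.15 (luxury)

ΔQ = 18.6 − 15 = 3.6; midpoint Q̄ = (15 + 18.6)/2 = 16.8.
ΔI = 39010 − 35300 = 3710; midpoint Ī = (35300 + 39010)/2 = 37155.
η = (ΔQ/Q̄) ÷ (ΔI/Ī) = (3.6/16.8) ÷ (3710/37155) = 2.15.
η > 1 ⇒ luxury.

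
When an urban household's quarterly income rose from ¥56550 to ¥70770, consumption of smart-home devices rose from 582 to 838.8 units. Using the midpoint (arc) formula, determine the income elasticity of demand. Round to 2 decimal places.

ΔQ = 838.8 − 582 = 256.8; midpoint Q̄ = (582 + 838.8)/2 = 710.4.
ΔI = 70770 − 56550 = 14220; midpoint Ī = (56550 + 70770)/2 = 63660.
η = (ΔQ/Q̄) ÷ (ΔI/Ī) = (256.8/710.4) ÷ (14220/63660) = 1.62.

1.62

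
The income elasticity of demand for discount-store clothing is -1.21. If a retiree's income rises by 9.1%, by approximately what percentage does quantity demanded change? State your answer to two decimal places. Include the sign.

%ΔQ ≈ η × %ΔI = -1.21 × 9.1% = -11.01%.

-11.01%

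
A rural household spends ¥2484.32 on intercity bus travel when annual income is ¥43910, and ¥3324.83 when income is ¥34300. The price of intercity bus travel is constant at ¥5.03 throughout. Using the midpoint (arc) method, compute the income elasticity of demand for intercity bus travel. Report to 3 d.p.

-1.178

With a constant price, Q₁ = 2484.32/5.03 = 493.901 and Q₂ = 3324.83/5.03 = 661.000 (equivalently, work directly with expenditure since P cancels).
Midpoint %ΔQ = (3324.83 − 2484.32)/2904.58 = 0.28937; midpoint %ΔI = (34300 − 43910)/39105 = -0.24575.
η = 0.28937 / -0.24575 = -1.178.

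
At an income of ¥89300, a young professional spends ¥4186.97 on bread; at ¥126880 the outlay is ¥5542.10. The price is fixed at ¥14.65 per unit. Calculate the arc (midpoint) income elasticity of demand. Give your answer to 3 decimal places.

0.801

With a constant price, Q₁ = 4186.97/14.65 = 285.800 and Q₂ = 5542.10/14.65 = 378.300 (equivalently, work directly with expenditure since P cancels).
Midpoint %ΔQ = (5542.10 − 4186.97)/4864.54 = 0.27857; midpoint %ΔI = (126880 − 89300)/108090 = 0.34767.
η = 0.27857 / 0.34767 = 0.801.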